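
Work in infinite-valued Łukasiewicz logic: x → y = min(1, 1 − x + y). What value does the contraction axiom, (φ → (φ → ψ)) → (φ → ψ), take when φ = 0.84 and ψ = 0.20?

0.84

φ → ψ = min(1, 1 − 0.84 + 0.20) = min(1, 0.36) = 0.36
φ → (φ → ψ) = min(1, 1 − 0.84 + 0.36) = min(1, 0.52) = 0.52
(φ → (φ → ψ)) → (φ → ψ) = min(1, 1 − 0.52 + 0.36) = min(1, 0.84) = 0.84
(The value 0.84 < 1 shows this instance is not satisfied; fails in Ł∞ (the t-norm is not idempotent).)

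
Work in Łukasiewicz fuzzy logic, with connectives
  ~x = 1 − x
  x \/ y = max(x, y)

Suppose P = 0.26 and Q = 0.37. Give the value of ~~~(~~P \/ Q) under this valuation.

~P = 1 − 0.26 = 0.74
~~P = 1 − 0.74 = 0.26
~~P \/ Q = max(0.26, 0.37) = 0.37
~(~~P \/ Q) = 1 − 0.37 = 0.63
~~(~~P \/ Q) = 1 − 0.63 = 0.37
~~~(~~P \/ Q) = 1 − 0.37 = 0.63

0.63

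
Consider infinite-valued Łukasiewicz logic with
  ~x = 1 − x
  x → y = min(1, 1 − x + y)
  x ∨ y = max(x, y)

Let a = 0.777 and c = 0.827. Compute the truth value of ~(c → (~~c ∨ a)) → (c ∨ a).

~c = 1 − 0.827 = 0.173
~~c = 1 − 0.173 = 0.827
~~c ∨ a = max(0.827, 0.777) = 0.827
c → (~~c ∨ a) = min(1, 1 − 0.827 + 0.827) = min(1, 1.000) = 1.000
~(c → (~~c ∨ a)) = 1 − 1.000 = 0.000
c ∨ a = max(0.827, 0.777) = 0.827
~(c → (~~c ∨ a)) → (c ∨ a) = min(1, 1 − 0.000 + 0.827) = min(1, 1.827) = 1.000

1.000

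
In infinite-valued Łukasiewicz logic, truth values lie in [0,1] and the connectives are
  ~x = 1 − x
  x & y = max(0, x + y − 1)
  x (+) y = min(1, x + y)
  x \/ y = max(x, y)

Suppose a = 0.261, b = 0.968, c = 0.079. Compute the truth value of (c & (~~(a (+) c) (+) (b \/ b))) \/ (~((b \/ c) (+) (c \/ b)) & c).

0.079

a (+) c = min(1, 0.261 + 0.079) = min(1, 0.340) = 0.340
~(a (+) c) = 1 − 0.340 = 0.660
~~(a (+) c) = 1 − 0.660 = 0.340
b \/ b = max(0.968, 0.968) = 0.968
~~(a (+) c) (+) (b \/ b) = min(1, 0.340 + 0.968) = min(1, 1.308) = 1.000
c & (~~(a (+) c) (+) (b \/ b)) = max(0, 0.079 + 1.000 − 1) = max(0, 0.079) = 0.079
b \/ c = max(0.968, 0.079) = 0.968
c \/ b = max(0.079, 0.968) = 0.968
(b \/ c) (+) (c \/ b) = min(1, 0.968 + 0.968) = min(1, 1.936) = 1.000
~((b \/ c) (+) (c \/ b)) = 1 − 1.000 = 0.000
~((b \/ c) (+) (c \/ b)) & c = max(0, 0.000 + 0.079 − 1) = max(0, -0.921) = 0.000
(c & (~~(a (+) c) (+) (b \/ b))) \/ (~((b \/ c) (+) (c \/ b)) & c) = max(0.079, 0.000) = 0.079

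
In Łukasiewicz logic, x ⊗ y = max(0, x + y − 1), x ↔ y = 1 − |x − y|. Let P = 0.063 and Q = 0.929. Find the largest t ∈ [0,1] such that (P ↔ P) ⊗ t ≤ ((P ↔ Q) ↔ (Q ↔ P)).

P ↔ P = 1 − |0.063 − 0.063| = 1 − 0.000 = 1.000
So the left factor is P ↔ P = 1.000.
P ↔ Q = 1 − |0.063 − 0.929| = 1 − 0.866 = 0.134
Q ↔ P = 1 − |0.929 − 0.063| = 1 − 0.866 = 0.134
(P ↔ Q) ↔ (Q ↔ P) = 1 − |0.134 − 0.134| = 1 − 0.000 = 1.000
So the right-hand bound is (P ↔ Q) ↔ (Q ↔ P) = 1.000.
The residuum of the Łukasiewicz t-norm gives the supremum: min(1, 1 − 1.000 + 1.000).
1 − 1.000 + 1.000 = 1.000, so t = min(1, 1.000) = 1.000.
Check: 1.000 ⊗ 1.000 = max(0, 1.000) = 1.000 ≤ 1.000.

1.000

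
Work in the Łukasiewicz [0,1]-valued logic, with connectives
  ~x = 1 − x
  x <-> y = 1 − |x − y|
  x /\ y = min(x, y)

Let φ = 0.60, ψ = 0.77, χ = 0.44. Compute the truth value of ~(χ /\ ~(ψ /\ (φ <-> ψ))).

0.77

φ <-> ψ = 1 − |0.60 − 0.77| = 1 − 0.17 = 0.83
ψ /\ (φ <-> ψ) = min(0.77, 0.83) = 0.77
~(ψ /\ (φ <-> ψ)) = 1 − 0.77 = 0.23
χ /\ ~(ψ /\ (φ <-> ψ)) = min(0.44, 0.23) = 0.23
~(χ /\ ~(ψ /\ (φ <-> ψ))) = 1 − 0.23 = 0.77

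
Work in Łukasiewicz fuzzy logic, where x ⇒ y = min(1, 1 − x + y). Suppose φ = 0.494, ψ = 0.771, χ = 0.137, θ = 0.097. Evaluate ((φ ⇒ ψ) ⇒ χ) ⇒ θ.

φ ⇒ ψ = min(1, 1 − 0.494 + 0.771) = min(1, 1.277) = 1.000
(φ ⇒ ψ) ⇒ χ = min(1, 1 − 1.000 + 0.137) = min(1, 0.137) = 0.137
((φ ⇒ ψ) ⇒ χ) ⇒ θ = min(1, 1 − 0.137 + 0.097) = min(1, 0.960) = 0.960

0.960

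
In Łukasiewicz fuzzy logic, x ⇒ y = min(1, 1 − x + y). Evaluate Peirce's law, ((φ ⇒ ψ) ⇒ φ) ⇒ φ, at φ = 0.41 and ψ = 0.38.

0.97

φ ⇒ ψ = min(1, 1 − 0.41 + 0.38) = min(1, 0.97) = 0.97
(φ ⇒ ψ) ⇒ φ = min(1, 1 − 0.97 + 0.41) = min(1, 0.44) = 0.44
((φ ⇒ ψ) ⇒ φ) ⇒ φ = min(1, 1 − 0.44 + 0.41) = min(1, 0.97) = 0.97
(The value 0.97 < 1 shows this instance is not satisfied; not a Ł∞-tautology in general.)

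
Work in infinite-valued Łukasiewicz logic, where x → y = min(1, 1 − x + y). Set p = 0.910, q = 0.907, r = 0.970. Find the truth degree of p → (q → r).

q → r = min(1, 1 − 0.907 + 0.970) = min(1, 1.063) = 1.000
p → (q → r) = min(1, 1 − 0.910 + 1.000) = min(1, 1.090) = 1.000

1.000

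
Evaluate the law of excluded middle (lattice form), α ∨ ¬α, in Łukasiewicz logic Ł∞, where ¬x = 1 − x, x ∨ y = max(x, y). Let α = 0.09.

¬α = 1 − 0.09 = 0.91
α ∨ ¬α = max(0.09, 0.91) = 0.91
(The value 0.91 < 1 shows this instance is not satisfied; not a Ł∞-tautology — its value is max(a, 1−a).)

0.91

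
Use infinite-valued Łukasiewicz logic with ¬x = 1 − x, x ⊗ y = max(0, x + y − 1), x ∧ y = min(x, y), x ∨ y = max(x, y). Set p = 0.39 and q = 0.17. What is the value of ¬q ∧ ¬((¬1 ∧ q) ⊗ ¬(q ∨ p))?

¬q = 1 − 0.17 = 0.83
¬1 = 1 − 1.00 = 0.00
¬1 ∧ q = min(0.00, 0.17) = 0.00
q ∨ p = max(0.17, 0.39) = 0.39
¬(q ∨ p) = 1 − 0.39 = 0.61
(¬1 ∧ q) ⊗ ¬(q ∨ p) = max(0, 0.00 + 0.61 − 1) = max(0, -0.39) = 0.00
¬((¬1 ∧ q) ⊗ ¬(q ∨ p)) = 1 − 0.00 = 1.00
¬q ∧ ¬((¬1 ∧ q) ⊗ ¬(q ∨ p)) = min(0.83, 1.00) = 0.83

0.83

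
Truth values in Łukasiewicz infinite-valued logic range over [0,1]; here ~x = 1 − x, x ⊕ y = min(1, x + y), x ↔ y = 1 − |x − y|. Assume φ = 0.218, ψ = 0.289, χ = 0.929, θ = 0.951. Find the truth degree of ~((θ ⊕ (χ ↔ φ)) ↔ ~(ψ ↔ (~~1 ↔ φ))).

χ ↔ φ = 1 − |0.929 − 0.218| = 1 − 0.711 = 0.289
θ ⊕ (χ ↔ φ) = min(1, 0.951 + 0.289) = min(1, 1.240) = 1.000
~1 = 1 − 1.000 = 0.000
~~1 = 1 − 0.000 = 1.000
~~1 ↔ φ = 1 − |1.000 − 0.218| = 1 − 0.782 = 0.218
ψ ↔ (~~1 ↔ φ) = 1 − |0.289 − 0.218| = 1 − 0.071 = 0.929
~(ψ ↔ (~~1 ↔ φ)) = 1 − 0.929 = 0.071
(θ ⊕ (χ ↔ φ)) ↔ ~(ψ ↔ (~~1 ↔ φ)) = 1 − |1.000 − 0.071| = 1 − 0.929 = 0.071
~((θ ⊕ (χ ↔ φ)) ↔ ~(ψ ↔ (~~1 ↔ φ))) = 1 − 0.071 = 0.929

0.929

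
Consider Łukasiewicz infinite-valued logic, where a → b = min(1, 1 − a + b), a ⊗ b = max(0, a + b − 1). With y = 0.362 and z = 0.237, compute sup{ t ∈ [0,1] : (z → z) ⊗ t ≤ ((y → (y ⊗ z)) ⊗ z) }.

z → z = min(1, 1 − 0.237 + 0.237) = min(1, 1.000) = 1.000
So the left factor is z → z = 1.000.
y ⊗ z = max(0, 0.362 + 0.237 − 1) = max(0, -0.401) = 0.000
y → (y ⊗ z) = min(1, 1 − 0.362 + 0.000) = min(1, 0.638) = 0.638
(y → (y ⊗ z)) ⊗ z = max(0, 0.638 + 0.237 − 1) = max(0, -0.125) = 0.000
So the right-hand bound is (y → (y ⊗ z)) ⊗ z = 0.000.
The residuum of the Łukasiewicz t-norm gives the supremum: min(1, 1 − 1.000 + 0.000).
1 − 1.000 + 0.000 = 0.000, so t = min(1, 0.000) = 0.000.
Check: 1.000 ⊗ 0.000 = max(0, 0.000) = 0.000 ≤ 0.000.

0.000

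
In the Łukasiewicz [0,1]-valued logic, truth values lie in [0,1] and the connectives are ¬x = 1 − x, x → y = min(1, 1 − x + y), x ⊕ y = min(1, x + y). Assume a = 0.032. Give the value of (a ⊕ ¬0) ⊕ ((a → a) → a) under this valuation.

1.000

¬0 = 1 − 0.000 = 1.000
a ⊕ ¬0 = min(1, 0.032 + 1.000) = min(1, 1.032) = 1.000
a → a = min(1, 1 − 0.032 + 0.032) = min(1, 1.000) = 1.000
(a → a) → a = min(1, 1 − 1.000 + 0.032) = min(1, 0.032) = 0.032
(a ⊕ ¬0) ⊕ ((a → a) → a) = min(1, 1.000 + 0.032) = min(1, 1.032) = 1.000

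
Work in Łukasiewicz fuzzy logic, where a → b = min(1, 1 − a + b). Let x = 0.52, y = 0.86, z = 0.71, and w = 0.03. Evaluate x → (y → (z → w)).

z → w = min(1, 1 − 0.71 + 0.03) = min(1, 0.32) = 0.32
y → (z → w) = min(1, 1 − 0.86 + 0.32) = min(1, 0.46) = 0.46
x → (y → (z → w)) = min(1, 1 − 0.52 + 0.46) = min(1, 0.94) = 0.94

0.94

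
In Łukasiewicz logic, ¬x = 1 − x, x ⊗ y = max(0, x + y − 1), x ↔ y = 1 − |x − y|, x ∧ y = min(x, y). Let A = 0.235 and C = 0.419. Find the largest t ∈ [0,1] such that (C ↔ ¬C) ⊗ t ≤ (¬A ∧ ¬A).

¬C = 1 − 0.419 = 0.581
C ↔ ¬C = 1 − |0.419 − 0.581| = 1 − 0.162 = 0.838
So the left factor is C ↔ ¬C = 0.838.
¬A = 1 − 0.235 = 0.765
¬A ∧ ¬A = min(0.765, 0.765) = 0.765
So the right-hand bound is ¬A ∧ ¬A = 0.765.
The residuum of the Łukasiewicz t-norm gives the supremum: min(1, 1 − 0.838 + 0.765).
1 − 0.838 + 0.765 = 0.927, so t = min(1, 0.927) = 0.927.
Check: 0.838 ⊗ 0.927 = max(0, 0.765) = 0.765 ≤ 0.765.

0.927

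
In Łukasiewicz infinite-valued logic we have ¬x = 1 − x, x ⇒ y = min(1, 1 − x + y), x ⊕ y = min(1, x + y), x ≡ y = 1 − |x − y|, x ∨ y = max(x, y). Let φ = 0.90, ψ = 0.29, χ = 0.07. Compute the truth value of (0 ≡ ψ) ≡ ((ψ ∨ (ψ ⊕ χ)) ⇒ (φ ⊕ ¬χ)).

0.71

0 ≡ ψ = 1 − |0.00 − 0.29| = 1 − 0.29 = 0.71
ψ ⊕ χ = min(1, 0.29 + 0.07) = min(1, 0.36) = 0.36
ψ ∨ (ψ ⊕ χ) = max(0.29, 0.36) = 0.36
¬χ = 1 − 0.07 = 0.93
φ ⊕ ¬χ = min(1, 0.90 + 0.93) = min(1, 1.83) = 1.00
(ψ ∨ (ψ ⊕ χ)) ⇒ (φ ⊕ ¬χ) = min(1, 1 − 0.36 + 1.00) = min(1, 1.64) = 1.00
(0 ≡ ψ) ≡ ((ψ ∨ (ψ ⊕ χ)) ⇒ (φ ⊕ ¬χ)) = 1 − |0.71 − 1.00| = 1 − 0.29 = 0.71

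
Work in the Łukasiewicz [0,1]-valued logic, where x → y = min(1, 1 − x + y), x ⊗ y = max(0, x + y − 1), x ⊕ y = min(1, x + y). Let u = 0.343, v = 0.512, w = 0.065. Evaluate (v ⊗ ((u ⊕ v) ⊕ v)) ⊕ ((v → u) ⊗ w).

u ⊕ v = min(1, 0.343 + 0.512) = min(1, 0.855) = 0.855
(u ⊕ v) ⊕ v = min(1, 0.855 + 0.512) = min(1, 1.367) = 1.000
v ⊗ ((u ⊕ v) ⊕ v) = max(0, 0.512 + 1.000 − 1) = max(0, 0.512) = 0.512
v → u = min(1, 1 − 0.512 + 0.343) = min(1, 0.831) = 0.831
(v → u) ⊗ w = max(0, 0.831 + 0.065 − 1) = max(0, -0.104) = 0.000
(v ⊗ ((u ⊕ v) ⊕ v)) ⊕ ((v → u) ⊗ w) = min(1, 0.512 + 0.000) = min(1, 0.512) = 0.512

0.512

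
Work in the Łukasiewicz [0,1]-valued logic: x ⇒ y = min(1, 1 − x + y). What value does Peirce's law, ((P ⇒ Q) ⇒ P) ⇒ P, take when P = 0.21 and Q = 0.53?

P ⇒ Q = min(1, 1 − 0.21 + 0.53) = min(1, 1.32) = 1.00
(P ⇒ Q) ⇒ P = min(1, 1 − 1.00 + 0.21) = min(1, 0.21) = 0.21
((P ⇒ Q) ⇒ P) ⇒ P = min(1, 1 − 0.21 + 0.21) = min(1, 1.00) = 1.00

1.00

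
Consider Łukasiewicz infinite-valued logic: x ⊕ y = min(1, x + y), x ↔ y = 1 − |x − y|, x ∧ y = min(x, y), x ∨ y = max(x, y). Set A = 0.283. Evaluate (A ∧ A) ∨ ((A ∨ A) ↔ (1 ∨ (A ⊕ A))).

0.283

A ∧ A = min(0.283, 0.283) = 0.283
A ∨ A = max(0.283, 0.283) = 0.283
A ⊕ A = min(1, 0.283 + 0.283) = min(1, 0.566) = 0.566
1 ∨ (A ⊕ A) = max(1.000, 0.566) = 1.000
(A ∨ A) ↔ (1 ∨ (A ⊕ A)) = 1 − |0.283 − 1.000| = 1 − 0.717 = 0.283
(A ∧ A) ∨ ((A ∨ A) ↔ (1 ∨ (A ⊕ A))) = max(0.283, 0.283) = 0.283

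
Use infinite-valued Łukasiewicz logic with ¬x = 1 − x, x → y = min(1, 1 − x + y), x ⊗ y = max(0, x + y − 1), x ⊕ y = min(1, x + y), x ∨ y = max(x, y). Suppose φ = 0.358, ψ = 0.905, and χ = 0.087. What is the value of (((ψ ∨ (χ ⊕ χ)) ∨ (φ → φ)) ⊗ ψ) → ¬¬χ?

χ ⊕ χ = min(1, 0.087 + 0.087) = min(1, 0.174) = 0.174
ψ ∨ (χ ⊕ χ) = max(0.905, 0.174) = 0.905
φ → φ = min(1, 1 − 0.358 + 0.358) = min(1, 1.000) = 1.000
(ψ ∨ (χ ⊕ χ)) ∨ (φ → φ) = max(0.905, 1.000) = 1.000
((ψ ∨ (χ ⊕ χ)) ∨ (φ → φ)) ⊗ ψ = max(0, 1.000 + 0.905 − 1) = max(0, 0.905) = 0.905
¬χ = 1 − 0.087 = 0.913
¬¬χ = 1 − 0.913 = 0.087
(((ψ ∨ (χ ⊕ χ)) ∨ (φ → φ)) ⊗ ψ) → ¬¬χ = min(1, 1 − 0.905 + 0.087) = min(1, 0.182) = 0.182

0.182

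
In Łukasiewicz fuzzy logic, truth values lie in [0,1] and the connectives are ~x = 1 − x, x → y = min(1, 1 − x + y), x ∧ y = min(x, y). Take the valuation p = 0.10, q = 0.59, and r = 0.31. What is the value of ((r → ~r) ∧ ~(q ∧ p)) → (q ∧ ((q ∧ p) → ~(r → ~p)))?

~r = 1 − 0.31 = 0.69
r → ~r = min(1, 1 − 0.31 + 0.69) = min(1, 1.38) = 1.00
q ∧ p = min(0.59, 0.10) = 0.10
~(q ∧ p) = 1 − 0.10 = 0.90
(r → ~r) ∧ ~(q ∧ p) = min(1.00, 0.90) = 0.90
~p = 1 − 0.10 = 0.90
r → ~p = min(1, 1 − 0.31 + 0.90) = min(1, 1.59) = 1.00
~(r → ~p) = 1 − 1.00 = 0.00
(q ∧ p) → ~(r → ~p) = min(1, 1 − 0.10 + 0.00) = min(1, 0.90) = 0.90
q ∧ ((q ∧ p) → ~(r → ~p)) = min(0.59, 0.90) = 0.59
((r → ~r) ∧ ~(q ∧ p)) → (q ∧ ((q ∧ p) → ~(r → ~p))) = min(1, 1 − 0.90 + 0.59) = min(1, 0.69) = 0.69

0.69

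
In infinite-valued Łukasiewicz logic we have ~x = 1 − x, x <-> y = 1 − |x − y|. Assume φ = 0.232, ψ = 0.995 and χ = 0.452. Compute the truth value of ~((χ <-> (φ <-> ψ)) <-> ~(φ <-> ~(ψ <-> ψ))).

φ <-> ψ = 1 − |0.232 − 0.995| = 1 − 0.763 = 0.237
χ <-> (φ <-> ψ) = 1 − |0.452 − 0.237| = 1 − 0.215 = 0.785
ψ <-> ψ = 1 − |0.995 − 0.995| = 1 − 0.000 = 1.000
~(ψ <-> ψ) = 1 − 1.000 = 0.000
φ <-> ~(ψ <-> ψ) = 1 − |0.232 − 0.000| = 1 − 0.232 = 0.768
~(φ <-> ~(ψ <-> ψ)) = 1 − 0.768 = 0.232
(χ <-> (φ <-> ψ)) <-> ~(φ <-> ~(ψ <-> ψ)) = 1 − |0.785 − 0.232| = 1 − 0.553 = 0.447
~((χ <-> (φ <-> ψ)) <-> ~(φ <-> ~(ψ <-> ψ))) = 1 − 0.447 = 0.553

0.553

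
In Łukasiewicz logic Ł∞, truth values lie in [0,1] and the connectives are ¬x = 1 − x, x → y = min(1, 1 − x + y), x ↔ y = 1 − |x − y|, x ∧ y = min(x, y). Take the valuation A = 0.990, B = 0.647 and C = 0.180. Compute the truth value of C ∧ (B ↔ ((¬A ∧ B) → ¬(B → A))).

0.180

¬A = 1 − 0.990 = 0.010
¬A ∧ B = min(0.010, 0.647) = 0.010
B → A = min(1, 1 − 0.647 + 0.990) = min(1, 1.343) = 1.000
¬(B → A) = 1 − 1.000 = 0.000
(¬A ∧ B) → ¬(B → A) = min(1, 1 − 0.010 + 0.000) = min(1, 0.990) = 0.990
B ↔ ((¬A ∧ B) → ¬(B → A)) = 1 − |0.647 − 0.990| = 1 − 0.343 = 0.657
C ∧ (B ↔ ((¬A ∧ B) → ¬(B → A))) = min(0.180, 0.657) = 0.180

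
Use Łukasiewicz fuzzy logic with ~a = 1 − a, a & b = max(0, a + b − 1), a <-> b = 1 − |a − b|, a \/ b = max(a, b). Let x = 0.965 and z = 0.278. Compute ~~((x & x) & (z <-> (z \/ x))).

x & x = max(0, 0.965 + 0.965 − 1) = max(0, 0.930) = 0.930
z \/ x = max(0.278, 0.965) = 0.965
z <-> (z \/ x) = 1 − |0.278 − 0.965| = 1 − 0.687 = 0.313
(x & x) & (z <-> (z \/ x)) = max(0, 0.930 + 0.313 − 1) = max(0, 0.243) = 0.243
~((x & x) & (z <-> (z \/ x))) = 1 − 0.243 = 0.757
~~((x & x) & (z <-> (z \/ x))) = 1 − 0.757 = 0.243

0.243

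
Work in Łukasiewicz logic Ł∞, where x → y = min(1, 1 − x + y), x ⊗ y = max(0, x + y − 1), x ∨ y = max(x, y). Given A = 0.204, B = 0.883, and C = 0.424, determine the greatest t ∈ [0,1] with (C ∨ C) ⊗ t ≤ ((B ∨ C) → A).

0.897

C ∨ C = max(0.424, 0.424) = 0.424
So the left factor is C ∨ C = 0.424.
B ∨ C = max(0.883, 0.424) = 0.883
(B ∨ C) → A = min(1, 1 − 0.883 + 0.204) = min(1, 0.321) = 0.321
So the right-hand bound is (B ∨ C) → A = 0.321.
The residuum of the Łukasiewicz t-norm gives the supremum: min(1, 1 − 0.424 + 0.321).
1 − 0.424 + 0.321 = 0.897, so t = min(1, 0.897) = 0.897.
Check: 0.424 ⊗ 0.897 = max(0, 0.321) = 0.321 ≤ 0.321.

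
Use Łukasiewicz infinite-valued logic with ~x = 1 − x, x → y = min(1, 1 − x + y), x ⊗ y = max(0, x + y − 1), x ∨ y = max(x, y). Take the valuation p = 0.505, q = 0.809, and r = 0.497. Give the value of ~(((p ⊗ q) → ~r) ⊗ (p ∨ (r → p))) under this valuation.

0.000

p ⊗ q = max(0, 0.505 + 0.809 − 1) = max(0, 0.314) = 0.314
~r = 1 − 0.497 = 0.503
(p ⊗ q) → ~r = min(1, 1 − 0.314 + 0.503) = min(1, 1.189) = 1.000
r → p = min(1, 1 − 0.497 + 0.505) = min(1, 1.008) = 1.000
p ∨ (r → p) = max(0.505, 1.000) = 1.000
((p ⊗ q) → ~r) ⊗ (p ∨ (r → p)) = max(0, 1.000 + 1.000 − 1) = max(0, 1.000) = 1.000
~(((p ⊗ q) → ~r) ⊗ (p ∨ (r → p))) = 1 − 1.000 = 0.000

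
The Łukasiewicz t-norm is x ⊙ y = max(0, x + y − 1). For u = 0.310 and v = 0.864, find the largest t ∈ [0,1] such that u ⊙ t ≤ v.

1.000

The residuum of the Łukasiewicz t-norm gives the supremum: min(1, 1 − 0.310 + 0.864).
1 − 0.310 + 0.864 = 1.554, so t = min(1, 1.554) = 1.000.
Check: 0.310 ⊙ 1.000 = max(0, 0.310) = 0.310 ≤ 0.864.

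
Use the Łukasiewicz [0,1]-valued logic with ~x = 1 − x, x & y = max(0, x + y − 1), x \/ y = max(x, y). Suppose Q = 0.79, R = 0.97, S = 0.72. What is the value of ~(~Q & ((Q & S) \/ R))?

~Q = 1 − 0.79 = 0.21
Q & S = max(0, 0.79 + 0.72 − 1) = max(0, 0.51) = 0.51
(Q & S) \/ R = max(0.51, 0.97) = 0.97
~Q & ((Q & S) \/ R) = max(0, 0.21 + 0.97 − 1) = max(0, 0.18) = 0.18
~(~Q & ((Q & S) \/ R)) = 1 − 0.18 = 0.82

0.82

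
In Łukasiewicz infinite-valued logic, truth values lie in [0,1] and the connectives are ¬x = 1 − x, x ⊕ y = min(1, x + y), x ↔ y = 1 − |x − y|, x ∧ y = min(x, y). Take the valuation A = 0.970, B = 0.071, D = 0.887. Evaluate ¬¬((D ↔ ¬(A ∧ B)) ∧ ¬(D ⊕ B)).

0.042

A ∧ B = min(0.970, 0.071) = 0.071
¬(A ∧ B) = 1 − 0.071 = 0.929
D ↔ ¬(A ∧ B) = 1 − |0.887 − 0.929| = 1 − 0.042 = 0.958
D ⊕ B = min(1, 0.887 + 0.071) = min(1, 0.958) = 0.958
¬(D ⊕ B) = 1 − 0.958 = 0.042
(D ↔ ¬(A ∧ B)) ∧ ¬(D ⊕ B) = min(0.958, 0.042) = 0.042
¬((D ↔ ¬(A ∧ B)) ∧ ¬(D ⊕ B)) = 1 − 0.042 = 0.958
¬¬((D ↔ ¬(A ∧ B)) ∧ ¬(D ⊕ B)) = 1 − 0.958 = 0.042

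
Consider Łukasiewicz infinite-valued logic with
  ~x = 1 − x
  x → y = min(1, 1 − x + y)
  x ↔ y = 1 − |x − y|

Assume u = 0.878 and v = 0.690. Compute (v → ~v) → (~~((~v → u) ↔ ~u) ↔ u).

0.624

~v = 1 − 0.690 = 0.310
v → ~v = min(1, 1 − 0.690 + 0.310) = min(1, 0.620) = 0.620
~v → u = min(1, 1 − 0.310 + 0.878) = min(1, 1.568) = 1.000
~u = 1 − 0.878 = 0.122
(~v → u) ↔ ~u = 1 − |1.000 − 0.122| = 1 − 0.878 = 0.122
~((~v → u) ↔ ~u) = 1 − 0.122 = 0.878
~~((~v → u) ↔ ~u) = 1 − 0.878 = 0.122
~~((~v → u) ↔ ~u) ↔ u = 1 − |0.122 − 0.878| = 1 − 0.756 = 0.244
(v → ~v) → (~~((~v → u) ↔ ~u) ↔ u) = min(1, 1 − 0.620 + 0.244) = min(1, 0.624) = 0.624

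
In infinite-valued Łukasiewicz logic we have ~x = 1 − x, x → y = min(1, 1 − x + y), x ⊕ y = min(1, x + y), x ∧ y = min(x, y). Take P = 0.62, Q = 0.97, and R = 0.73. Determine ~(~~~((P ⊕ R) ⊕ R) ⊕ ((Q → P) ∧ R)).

0.35

P ⊕ R = min(1, 0.62 + 0.73) = min(1, 1.35) = 1.00
(P ⊕ R) ⊕ R = min(1, 1.00 + 0.73) = min(1, 1.73) = 1.00
~((P ⊕ R) ⊕ R) = 1 − 1.00 = 0.00
~~((P ⊕ R) ⊕ R) = 1 − 0.00 = 1.00
~~~((P ⊕ R) ⊕ R) = 1 − 1.00 = 0.00
Q → P = min(1, 1 − 0.97 + 0.62) = min(1, 0.65) = 0.65
(Q → P) ∧ R = min(0.65, 0.73) = 0.65
~~~((P ⊕ R) ⊕ R) ⊕ ((Q → P) ∧ R) = min(1, 0.00 + 0.65) = min(1, 0.65) = 0.65
~(~~~((P ⊕ R) ⊕ R) ⊕ ((Q → P) ∧ R)) = 1 − 0.65 = 0.35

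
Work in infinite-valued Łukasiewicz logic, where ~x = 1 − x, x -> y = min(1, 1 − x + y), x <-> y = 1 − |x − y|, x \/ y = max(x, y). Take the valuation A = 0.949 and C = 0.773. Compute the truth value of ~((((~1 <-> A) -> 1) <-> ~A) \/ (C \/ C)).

0.227

~1 = 1 − 1.000 = 0.000
~1 <-> A = 1 − |0.000 − 0.949| = 1 − 0.949 = 0.051
(~1 <-> A) -> 1 = min(1, 1 − 0.051 + 1.000) = min(1, 1.949) = 1.000
~A = 1 − 0.949 = 0.051
((~1 <-> A) -> 1) <-> ~A = 1 − |1.000 − 0.051| = 1 − 0.949 = 0.051
C \/ C = max(0.773, 0.773) = 0.773
(((~1 <-> A) -> 1) <-> ~A) \/ (C \/ C) = max(0.051, 0.773) = 0.773
~((((~1 <-> A) -> 1) <-> ~A) \/ (C \/ C)) = 1 − 0.773 = 0.227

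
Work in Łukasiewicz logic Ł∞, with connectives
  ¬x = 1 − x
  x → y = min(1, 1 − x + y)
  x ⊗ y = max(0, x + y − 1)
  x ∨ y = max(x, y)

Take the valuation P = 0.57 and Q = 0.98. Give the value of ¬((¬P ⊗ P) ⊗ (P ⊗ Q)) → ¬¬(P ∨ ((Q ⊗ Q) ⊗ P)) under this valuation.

¬P = 1 − 0.57 = 0.43
¬P ⊗ P = max(0, 0.43 + 0.57 − 1) = max(0, 0.00) = 0.00
P ⊗ Q = max(0, 0.57 + 0.98 − 1) = max(0, 0.55) = 0.55
(¬P ⊗ P) ⊗ (P ⊗ Q) = max(0, 0.00 + 0.55 − 1) = max(0, -0.45) = 0.00
¬((¬P ⊗ P) ⊗ (P ⊗ Q)) = 1 − 0.00 = 1.00
Q ⊗ Q = max(0, 0.98 + 0.98 − 1) = max(0, 0.96) = 0.96
(Q ⊗ Q) ⊗ P = max(0, 0.96 + 0.57 − 1) = max(0, 0.53) = 0.53
P ∨ ((Q ⊗ Q) ⊗ P) = max(0.57, 0.53) = 0.57
¬(P ∨ ((Q ⊗ Q) ⊗ P)) = 1 − 0.57 = 0.43
¬¬(P ∨ ((Q ⊗ Q) ⊗ P)) = 1 − 0.43 = 0.57
¬((¬P ⊗ P) ⊗ (P ⊗ Q)) → ¬¬(P ∨ ((Q ⊗ Q) ⊗ P)) = min(1, 1 − 1.00 + 0.57) = min(1, 0.57) = 0.57

0.57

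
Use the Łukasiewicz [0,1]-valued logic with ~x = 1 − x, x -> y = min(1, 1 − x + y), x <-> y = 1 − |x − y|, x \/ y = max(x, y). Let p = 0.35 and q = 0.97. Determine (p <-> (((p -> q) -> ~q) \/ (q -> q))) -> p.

1.00

p -> q = min(1, 1 − 0.35 + 0.97) = min(1, 1.62) = 1.00
~q = 1 − 0.97 = 0.03
(p -> q) -> ~q = min(1, 1 − 1.00 + 0.03) = min(1, 0.03) = 0.03
q -> q = min(1, 1 − 0.97 + 0.97) = min(1, 1.00) = 1.00
((p -> q) -> ~q) \/ (q -> q) = max(0.03, 1.00) = 1.00
p <-> (((p -> q) -> ~q) \/ (q -> q)) = 1 − |0.35 − 1.00| = 1 − 0.65 = 0.35
(p <-> (((p -> q) -> ~q) \/ (q -> q))) -> p = min(1, 1 − 0.35 + 0.35) = min(1, 1.00) = 1.00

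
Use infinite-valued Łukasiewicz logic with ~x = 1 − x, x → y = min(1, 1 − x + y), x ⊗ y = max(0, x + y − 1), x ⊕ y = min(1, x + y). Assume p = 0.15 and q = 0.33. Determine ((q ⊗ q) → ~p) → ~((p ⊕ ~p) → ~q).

q ⊗ q = max(0, 0.33 + 0.33 − 1) = max(0, -0.34) = 0.00
~p = 1 − 0.15 = 0.85
(q ⊗ q) → ~p = min(1, 1 − 0.00 + 0.85) = min(1, 1.85) = 1.00
p ⊕ ~p = min(1, 0.15 + 0.85) = min(1, 1.00) = 1.00
~q = 1 − 0.33 = 0.67
(p ⊕ ~p) → ~q = min(1, 1 − 1.00 + 0.67) = min(1, 0.67) = 0.67
~((p ⊕ ~p) → ~q) = 1 − 0.67 = 0.33
((q ⊗ q) → ~p) → ~((p ⊕ ~p) → ~q) = min(1, 1 − 1.00 + 0.33) = min(1, 0.33) = 0.33

0.33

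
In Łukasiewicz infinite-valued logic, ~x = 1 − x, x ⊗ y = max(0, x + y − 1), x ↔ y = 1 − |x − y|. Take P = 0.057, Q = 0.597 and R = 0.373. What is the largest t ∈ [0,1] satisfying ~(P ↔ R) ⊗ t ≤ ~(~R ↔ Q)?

0.714

P ↔ R = 1 − |0.057 − 0.373| = 1 − 0.316 = 0.684
~(P ↔ R) = 1 − 0.684 = 0.316
So the left factor is ~(P ↔ R) = 0.316.
~R = 1 − 0.373 = 0.627
~R ↔ Q = 1 − |0.627 − 0.597| = 1 − 0.030 = 0.970
~(~R ↔ Q) = 1 − 0.970 = 0.030
So the right-hand bound is ~(~R ↔ Q) = 0.030.
The residuum of the Łukasiewicz t-norm gives the supremum: min(1, 1 − 0.316 + 0.030).
1 − 0.316 + 0.030 = 0.714, so t = min(1, 0.714) = 0.714.
Check: 0.316 ⊗ 0.714 = max(0, 0.030) = 0.030 ≤ 0.030.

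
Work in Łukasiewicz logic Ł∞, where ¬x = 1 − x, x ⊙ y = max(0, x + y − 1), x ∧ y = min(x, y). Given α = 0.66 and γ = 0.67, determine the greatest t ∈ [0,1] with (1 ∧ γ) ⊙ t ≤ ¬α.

0.67

1 ∧ γ = min(1.00, 0.67) = 0.67
So the left factor is 1 ∧ γ = 0.67.
¬α = 1 − 0.66 = 0.34
So the right-hand bound is ¬α = 0.34.
The residuum of the Łukasiewicz t-norm gives the supremum: min(1, 1 − 0.67 + 0.34).
1 − 0.67 + 0.34 = 0.67, so t = min(1, 0.67) = 0.67.
Check: 0.67 ⊙ 0.67 = max(0, 0.34) = 0.34 ≤ 0.34.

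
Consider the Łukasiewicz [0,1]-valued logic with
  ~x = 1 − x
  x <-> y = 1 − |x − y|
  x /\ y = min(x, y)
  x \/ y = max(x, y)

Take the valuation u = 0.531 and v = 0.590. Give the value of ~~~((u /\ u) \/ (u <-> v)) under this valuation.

u /\ u = min(0.531, 0.531) = 0.531
u <-> v = 1 − |0.531 − 0.590| = 1 − 0.059 = 0.941
(u /\ u) \/ (u <-> v) = max(0.531, 0.941) = 0.941
~((u /\ u) \/ (u <-> v)) = 1 − 0.941 = 0.059
~~((u /\ u) \/ (u <-> v)) = 1 − 0.059 = 0.941
~~~((u /\ u) \/ (u <-> v)) = 1 − 0.941 = 0.059

0.059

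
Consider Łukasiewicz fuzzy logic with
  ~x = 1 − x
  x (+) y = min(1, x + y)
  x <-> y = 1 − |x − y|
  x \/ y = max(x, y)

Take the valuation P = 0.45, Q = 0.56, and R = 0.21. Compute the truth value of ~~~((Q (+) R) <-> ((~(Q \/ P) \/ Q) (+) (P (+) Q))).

0.23

Q (+) R = min(1, 0.56 + 0.21) = min(1, 0.77) = 0.77
Q \/ P = max(0.56, 0.45) = 0.56
~(Q \/ P) = 1 − 0.56 = 0.44
~(Q \/ P) \/ Q = max(0.44, 0.56) = 0.56
P (+) Q = min(1, 0.45 + 0.56) = min(1, 1.01) = 1.00
(~(Q \/ P) \/ Q) (+) (P (+) Q) = min(1, 0.56 + 1.00) = min(1, 1.56) = 1.00
(Q (+) R) <-> ((~(Q \/ P) \/ Q) (+) (P (+) Q)) = 1 − |0.77 − 1.00| = 1 − 0.23 = 0.77
~((Q (+) R) <-> ((~(Q \/ P) \/ Q) (+) (P (+) Q))) = 1 − 0.77 = 0.23
~~((Q (+) R) <-> ((~(Q \/ P) \/ Q) (+) (P (+) Q))) = 1 − 0.23 = 0.77
~~~((Q (+) R) <-> ((~(Q \/ P) \/ Q) (+) (P (+) Q))) = 1 − 0.77 = 0.23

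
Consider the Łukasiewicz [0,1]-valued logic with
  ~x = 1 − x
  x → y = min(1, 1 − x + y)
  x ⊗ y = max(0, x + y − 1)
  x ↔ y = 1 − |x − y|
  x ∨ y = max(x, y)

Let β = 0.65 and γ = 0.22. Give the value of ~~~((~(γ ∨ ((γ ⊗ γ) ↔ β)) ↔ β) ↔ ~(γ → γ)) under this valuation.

γ ⊗ γ = max(0, 0.22 + 0.22 − 1) = max(0, -0.56) = 0.00
(γ ⊗ γ) ↔ β = 1 − |0.00 − 0.65| = 1 − 0.65 = 0.35
γ ∨ ((γ ⊗ γ) ↔ β) = max(0.22, 0.35) = 0.35
~(γ ∨ ((γ ⊗ γ) ↔ β)) = 1 − 0.35 = 0.65
~(γ ∨ ((γ ⊗ γ) ↔ β)) ↔ β = 1 − |0.65 − 0.65| = 1 − 0.00 = 1.00
γ → γ = min(1, 1 − 0.22 + 0.22) = min(1, 1.00) = 1.00
~(γ → γ) = 1 − 1.00 = 0.00
(~(γ ∨ ((γ ⊗ γ) ↔ β)) ↔ β) ↔ ~(γ → γ) = 1 − |1.00 − 0.00| = 1 − 1.00 = 0.00
~((~(γ ∨ ((γ ⊗ γ) ↔ β)) ↔ β) ↔ ~(γ → γ)) = 1 − 0.00 = 1.00
~~((~(γ ∨ ((γ ⊗ γ) ↔ β)) ↔ β) ↔ ~(γ → γ)) = 1 − 1.00 = 0.00
~~~((~(γ ∨ ((γ ⊗ γ) ↔ β)) ↔ β) ↔ ~(γ → γ)) = 1 − 0.00 = 1.00

1.00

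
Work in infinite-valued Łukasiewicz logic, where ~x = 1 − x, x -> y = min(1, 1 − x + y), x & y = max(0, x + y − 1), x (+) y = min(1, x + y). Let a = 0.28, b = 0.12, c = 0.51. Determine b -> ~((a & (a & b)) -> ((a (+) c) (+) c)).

0.88

a & b = max(0, 0.28 + 0.12 − 1) = max(0, -0.60) = 0.00
a & (a & b) = max(0, 0.28 + 0.00 − 1) = max(0, -0.72) = 0.00
a (+) c = min(1, 0.28 + 0.51) = min(1, 0.79) = 0.79
(a (+) c) (+) c = min(1, 0.79 + 0.51) = min(1, 1.30) = 1.00
(a & (a & b)) -> ((a (+) c) (+) c) = min(1, 1 − 0.00 + 1.00) = min(1, 2.00) = 1.00
~((a & (a & b)) -> ((a (+) c) (+) c)) = 1 − 1.00 = 0.00
b -> ~((a & (a & b)) -> ((a (+) c) (+) c)) = min(1, 1 − 0.12 + 0.00) = min(1, 0.88) = 0.88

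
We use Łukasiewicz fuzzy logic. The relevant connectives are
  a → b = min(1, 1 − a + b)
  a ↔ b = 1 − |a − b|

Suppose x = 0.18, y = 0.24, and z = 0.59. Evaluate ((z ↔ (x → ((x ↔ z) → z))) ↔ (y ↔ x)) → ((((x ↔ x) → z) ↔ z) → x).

0.53

x ↔ z = 1 − |0.18 − 0.59| = 1 − 0.41 = 0.59
(x ↔ z) → z = min(1, 1 − 0.59 + 0.59) = min(1, 1.00) = 1.00
x → ((x ↔ z) → z) = min(1, 1 − 0.18 + 1.00) = min(1, 1.82) = 1.00
z ↔ (x → ((x ↔ z) → z)) = 1 − |0.59 − 1.00| = 1 − 0.41 = 0.59
y ↔ x = 1 − |0.24 − 0.18| = 1 − 0.06 = 0.94
(z ↔ (x → ((x ↔ z) → z))) ↔ (y ↔ x) = 1 − |0.59 − 0.94| = 1 − 0.35 = 0.65
x ↔ x = 1 − |0.18 − 0.18| = 1 − 0.00 = 1.00
(x ↔ x) → z = min(1, 1 − 1.00 + 0.59) = min(1, 0.59) = 0.59
((x ↔ x) → z) ↔ z = 1 − |0.59 − 0.59| = 1 − 0.00 = 1.00
(((x ↔ x) → z) ↔ z) → x = min(1, 1 − 1.00 + 0.18) = min(1, 0.18) = 0.18
((z ↔ (x → ((x ↔ z) → z))) ↔ (y ↔ x)) → ((((x ↔ x) → z) ↔ z) → x) = min(1, 1 − 0.65 + 0.18) = min(1, 0.53) = 0.53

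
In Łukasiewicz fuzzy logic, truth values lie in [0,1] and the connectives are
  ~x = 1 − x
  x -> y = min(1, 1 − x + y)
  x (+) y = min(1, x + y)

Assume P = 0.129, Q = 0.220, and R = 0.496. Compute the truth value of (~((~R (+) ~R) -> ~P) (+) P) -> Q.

0.962

~R = 1 − 0.496 = 0.504
~R (+) ~R = min(1, 0.504 + 0.504) = min(1, 1.008) = 1.000
~P = 1 − 0.129 = 0.871
(~R (+) ~R) -> ~P = min(1, 1 − 1.000 + 0.871) = min(1, 0.871) = 0.871
~((~R (+) ~R) -> ~P) = 1 − 0.871 = 0.129
~((~R (+) ~R) -> ~P) (+) P = min(1, 0.129 + 0.129) = min(1, 0.258) = 0.258
(~((~R (+) ~R) -> ~P) (+) P) -> Q = min(1, 1 − 0.258 + 0.220) = min(1, 0.962) = 0.962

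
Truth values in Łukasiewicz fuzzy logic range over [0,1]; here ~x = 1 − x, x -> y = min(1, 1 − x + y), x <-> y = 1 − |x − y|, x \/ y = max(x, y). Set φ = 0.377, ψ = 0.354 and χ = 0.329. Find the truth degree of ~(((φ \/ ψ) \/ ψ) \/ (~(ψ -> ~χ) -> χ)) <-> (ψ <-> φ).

φ \/ ψ = max(0.377, 0.354) = 0.377
(φ \/ ψ) \/ ψ = max(0.377, 0.354) = 0.377
~χ = 1 − 0.329 = 0.671
ψ -> ~χ = min(1, 1 − 0.354 + 0.671) = min(1, 1.317) = 1.000
~(ψ -> ~χ) = 1 − 1.000 = 0.000
~(ψ -> ~χ) -> χ = min(1, 1 − 0.000 + 0.329) = min(1, 1.329) = 1.000
((φ \/ ψ) \/ ψ) \/ (~(ψ -> ~χ) -> χ) = max(0.377, 1.000) = 1.000
~(((φ \/ ψ) \/ ψ) \/ (~(ψ -> ~χ) -> χ)) = 1 − 1.000 = 0.000
ψ <-> φ = 1 − |0.354 − 0.377| = 1 − 0.023 = 0.977
~(((φ \/ ψ) \/ ψ) \/ (~(ψ -> ~χ) -> χ)) <-> (ψ <-> φ) = 1 − |0.000 − 0.977| = 1 − 0.977 = 0.023

0.023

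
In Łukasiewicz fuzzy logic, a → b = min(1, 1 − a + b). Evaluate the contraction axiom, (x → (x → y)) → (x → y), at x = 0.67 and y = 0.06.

0.67

x → y = min(1, 1 − 0.67 + 0.06) = min(1, 0.39) = 0.39
x → (x → y) = min(1, 1 − 0.67 + 0.39) = min(1, 0.72) = 0.72
(x → (x → y)) → (x → y) = min(1, 1 − 0.72 + 0.39) = min(1, 0.67) = 0.67
(The value 0.67 < 1 shows this instance is not satisfied; fails in Ł∞ (the t-norm is not idempotent).)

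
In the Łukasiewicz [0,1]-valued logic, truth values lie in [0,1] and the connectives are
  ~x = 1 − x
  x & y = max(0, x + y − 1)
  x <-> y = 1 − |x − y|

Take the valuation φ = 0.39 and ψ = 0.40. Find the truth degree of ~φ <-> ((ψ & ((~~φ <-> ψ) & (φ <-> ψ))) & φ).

~φ = 1 − 0.39 = 0.61
~~φ = 1 − 0.61 = 0.39
~~φ <-> ψ = 1 − |0.39 − 0.40| = 1 − 0.01 = 0.99
φ <-> ψ = 1 − |0.39 − 0.40| = 1 − 0.01 = 0.99
(~~φ <-> ψ) & (φ <-> ψ) = max(0, 0.99 + 0.99 − 1) = max(0, 0.98) = 0.98
ψ & ((~~φ <-> ψ) & (φ <-> ψ)) = max(0, 0.40 + 0.98 − 1) = max(0, 0.38) = 0.38
(ψ & ((~~φ <-> ψ) & (φ <-> ψ))) & φ = max(0, 0.38 + 0.39 − 1) = max(0, -0.23) = 0.00
~φ <-> ((ψ & ((~~φ <-> ψ) & (φ <-> ψ))) & φ) = 1 − |0.61 − 0.00| = 1 − 0.61 = 0.39

0.39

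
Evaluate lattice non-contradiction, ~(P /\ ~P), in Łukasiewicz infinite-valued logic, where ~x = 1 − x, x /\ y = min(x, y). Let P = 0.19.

~P = 1 − 0.19 = 0.81
P /\ ~P = min(0.19, 0.81) = 0.19
~(P /\ ~P) = 1 − 0.19 = 0.81
(The value 0.81 < 1 shows this instance is not satisfied; not a Ł∞-tautology — its value is 1 − min(a, 1−a).)

0.81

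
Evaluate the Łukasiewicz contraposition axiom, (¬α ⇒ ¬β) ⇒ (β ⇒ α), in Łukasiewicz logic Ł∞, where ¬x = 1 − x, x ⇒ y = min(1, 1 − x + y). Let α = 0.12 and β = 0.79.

1.00

¬α = 1 − 0.12 = 0.88
¬β = 1 − 0.79 = 0.21
¬α ⇒ ¬β = min(1, 1 − 0.88 + 0.21) = min(1, 0.33) = 0.33
β ⇒ α = min(1, 1 − 0.79 + 0.12) = min(1, 0.33) = 0.33
(¬α ⇒ ¬β) ⇒ (β ⇒ α) = min(1, 1 − 0.33 + 0.33) = min(1, 1.00) = 1.00
(As expected: an axiom of Ł∞, always 1.)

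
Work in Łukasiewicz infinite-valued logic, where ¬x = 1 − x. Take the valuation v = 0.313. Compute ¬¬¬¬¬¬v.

¬v = 1 − 0.313 = 0.687
¬¬v = 1 − 0.687 = 0.313
¬¬¬v = 1 − 0.313 = 0.687
¬¬¬¬v = 1 − 0.687 = 0.313
¬¬¬¬¬v = 1 − 0.313 = 0.687
¬¬¬¬¬¬v = 1 − 0.687 = 0.313

0.313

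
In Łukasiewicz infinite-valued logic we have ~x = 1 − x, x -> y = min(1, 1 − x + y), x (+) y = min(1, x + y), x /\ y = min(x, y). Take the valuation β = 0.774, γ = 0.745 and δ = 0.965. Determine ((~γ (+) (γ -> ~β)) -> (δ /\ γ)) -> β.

~γ = 1 − 0.745 = 0.255
~β = 1 − 0.774 = 0.226
γ -> ~β = min(1, 1 − 0.745 + 0.226) = min(1, 0.481) = 0.481
~γ (+) (γ -> ~β) = min(1, 0.255 + 0.481) = min(1, 0.736) = 0.736
δ /\ γ = min(0.965, 0.745) = 0.745
(~γ (+) (γ -> ~β)) -> (δ /\ γ) = min(1, 1 − 0.736 + 0.745) = min(1, 1.009) = 1.000
((~γ (+) (γ -> ~β)) -> (δ /\ γ)) -> β = min(1, 1 − 1.000 + 0.774) = min(1, 0.774) = 0.774

0.774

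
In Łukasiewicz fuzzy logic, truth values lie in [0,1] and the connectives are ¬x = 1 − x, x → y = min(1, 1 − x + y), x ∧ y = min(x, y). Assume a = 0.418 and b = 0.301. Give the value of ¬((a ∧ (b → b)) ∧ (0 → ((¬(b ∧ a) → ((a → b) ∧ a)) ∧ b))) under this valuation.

0.582

b → b = min(1, 1 − 0.301 + 0.301) = min(1, 1.000) = 1.000
a ∧ (b → b) = min(0.418, 1.000) = 0.418
b ∧ a = min(0.301, 0.418) = 0.301
¬(b ∧ a) = 1 − 0.301 = 0.699
a → b = min(1, 1 − 0.418 + 0.301) = min(1, 0.883) = 0.883
(a → b) ∧ a = min(0.883, 0.418) = 0.418
¬(b ∧ a) → ((a → b) ∧ a) = min(1, 1 − 0.699 + 0.418) = min(1, 0.719) = 0.719
(¬(b ∧ a) → ((a → b) ∧ a)) ∧ b = min(0.719, 0.301) = 0.301
0 → ((¬(b ∧ a) → ((a → b) ∧ a)) ∧ b) = min(1, 1 − 0.000 + 0.301) = min(1, 1.301) = 1.000
(a ∧ (b → b)) ∧ (0 → ((¬(b ∧ a) → ((a → b) ∧ a)) ∧ b)) = min(0.418, 1.000) = 0.418
¬((a ∧ (b → b)) ∧ (0 → ((¬(b ∧ a) → ((a → b) ∧ a)) ∧ b))) = 1 − 0.418 = 0.582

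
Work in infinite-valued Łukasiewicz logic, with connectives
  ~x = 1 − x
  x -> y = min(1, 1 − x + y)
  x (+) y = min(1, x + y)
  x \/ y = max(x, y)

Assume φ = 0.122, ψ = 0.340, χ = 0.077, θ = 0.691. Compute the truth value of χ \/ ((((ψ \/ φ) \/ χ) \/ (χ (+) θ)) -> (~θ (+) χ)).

0.618

ψ \/ φ = max(0.340, 0.122) = 0.340
(ψ \/ φ) \/ χ = max(0.340, 0.077) = 0.340
χ (+) θ = min(1, 0.077 + 0.691) = min(1, 0.768) = 0.768
((ψ \/ φ) \/ χ) \/ (χ (+) θ) = max(0.340, 0.768) = 0.768
~θ = 1 − 0.691 = 0.309
~θ (+) χ = min(1, 0.309 + 0.077) = min(1, 0.386) = 0.386
(((ψ \/ φ) \/ χ) \/ (χ (+) θ)) -> (~θ (+) χ) = min(1, 1 − 0.768 + 0.386) = min(1, 0.618) = 0.618
χ \/ ((((ψ \/ φ) \/ χ) \/ (χ (+) θ)) -> (~θ (+) χ)) = max(0.077, 0.618) = 0.618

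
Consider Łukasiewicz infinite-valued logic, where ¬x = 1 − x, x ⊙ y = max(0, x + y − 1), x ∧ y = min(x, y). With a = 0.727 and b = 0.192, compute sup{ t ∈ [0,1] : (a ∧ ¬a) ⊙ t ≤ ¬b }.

1.000

¬a = 1 − 0.727 = 0.273
a ∧ ¬a = min(0.727, 0.273) = 0.273
So the left factor is a ∧ ¬a = 0.273.
¬b = 1 − 0.192 = 0.808
So the right-hand bound is ¬b = 0.808.
The residuum of the Łukasiewicz t-norm gives the supremum: min(1, 1 − 0.273 + 0.808).
1 − 0.273 + 0.808 = 1.535, so t = min(1, 1.535) = 1.000.
Check: 0.273 ⊙ 1.000 = max(0, 0.273) = 0.273 ≤ 0.808.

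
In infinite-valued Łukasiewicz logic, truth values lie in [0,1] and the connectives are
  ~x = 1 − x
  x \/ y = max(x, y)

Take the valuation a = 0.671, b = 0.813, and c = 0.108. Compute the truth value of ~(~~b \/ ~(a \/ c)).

0.187

~b = 1 − 0.813 = 0.187
~~b = 1 − 0.187 = 0.813
a \/ c = max(0.671, 0.108) = 0.671
~(a \/ c) = 1 − 0.671 = 0.329
~~b \/ ~(a \/ c) = max(0.813, 0.329) = 0.813
~(~~b \/ ~(a \/ c)) = 1 − 0.813 = 0.187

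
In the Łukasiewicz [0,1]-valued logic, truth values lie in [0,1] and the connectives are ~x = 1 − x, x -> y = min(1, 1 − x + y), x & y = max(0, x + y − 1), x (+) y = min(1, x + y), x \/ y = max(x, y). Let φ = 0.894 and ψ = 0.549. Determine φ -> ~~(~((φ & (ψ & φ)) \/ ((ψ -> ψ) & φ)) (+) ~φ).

0.318

ψ & φ = max(0, 0.549 + 0.894 − 1) = max(0, 0.443) = 0.443
φ & (ψ & φ) = max(0, 0.894 + 0.443 − 1) = max(0, 0.337) = 0.337
ψ -> ψ = min(1, 1 − 0.549 + 0.549) = min(1, 1.000) = 1.000
(ψ -> ψ) & φ = max(0, 1.000 + 0.894 − 1) = max(0, 0.894) = 0.894
(φ & (ψ & φ)) \/ ((ψ -> ψ) & φ) = max(0.337, 0.894) = 0.894
~((φ & (ψ & φ)) \/ ((ψ -> ψ) & φ)) = 1 − 0.894 = 0.106
~φ = 1 − 0.894 = 0.106
~((φ & (ψ & φ)) \/ ((ψ -> ψ) & φ)) (+) ~φ = min(1, 0.106 + 0.106) = min(1, 0.212) = 0.212
~(~((φ & (ψ & φ)) \/ ((ψ -> ψ) & φ)) (+) ~φ) = 1 − 0.212 = 0.788
~~(~((φ & (ψ & φ)) \/ ((ψ -> ψ) & φ)) (+) ~φ) = 1 − 0.788 = 0.212
φ -> ~~(~((φ & (ψ & φ)) \/ ((ψ -> ψ) & φ)) (+) ~φ) = min(1, 1 − 0.894 + 0.212) = min(1, 0.318) = 0.318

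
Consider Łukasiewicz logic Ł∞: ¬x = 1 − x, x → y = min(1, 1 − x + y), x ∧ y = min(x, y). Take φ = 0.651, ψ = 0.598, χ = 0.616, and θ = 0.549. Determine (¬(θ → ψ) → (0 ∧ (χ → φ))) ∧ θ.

θ → ψ = min(1, 1 − 0.549 + 0.598) = min(1, 1.049) = 1.000
¬(θ → ψ) = 1 − 1.000 = 0.000
χ → φ = min(1, 1 − 0.616 + 0.651) = min(1, 1.035) = 1.000
0 ∧ (χ → φ) = min(0.000, 1.000) = 0.000
¬(θ → ψ) → (0 ∧ (χ → φ)) = min(1, 1 − 0.000 + 0.000) = min(1, 1.000) = 1.000
(¬(θ → ψ) → (0 ∧ (χ → φ))) ∧ θ = min(1.000, 0.549) = 0.549

0.549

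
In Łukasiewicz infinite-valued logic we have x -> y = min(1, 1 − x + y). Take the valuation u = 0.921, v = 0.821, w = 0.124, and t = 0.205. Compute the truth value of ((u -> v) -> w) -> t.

u -> v = min(1, 1 − 0.921 + 0.821) = min(1, 0.900) = 0.900
(u -> v) -> w = min(1, 1 − 0.900 + 0.124) = min(1, 0.224) = 0.224
((u -> v) -> w) -> t = min(1, 1 − 0.224 + 0.205) = min(1, 0.981) = 0.981

0.981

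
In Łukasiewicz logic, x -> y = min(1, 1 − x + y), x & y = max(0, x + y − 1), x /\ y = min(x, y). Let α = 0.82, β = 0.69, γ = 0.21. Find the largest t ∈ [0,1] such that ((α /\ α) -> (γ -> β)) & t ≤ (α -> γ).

0.39

α /\ α = min(0.82, 0.82) = 0.82
γ -> β = min(1, 1 − 0.21 + 0.69) = min(1, 1.48) = 1.00
(α /\ α) -> (γ -> β) = min(1, 1 − 0.82 + 1.00) = min(1, 1.18) = 1.00
So the left factor is (α /\ α) -> (γ -> β) = 1.00.
α -> γ = min(1, 1 − 0.82 + 0.21) = min(1, 0.39) = 0.39
So the right-hand bound is α -> γ = 0.39.
The residuum of the Łukasiewicz t-norm gives the supremum: min(1, 1 − 1.00 + 0.39).
1 − 1.00 + 0.39 = 0.39, so t = min(1, 0.39) = 0.39.
Check: 1.00 & 0.39 = max(0, 0.39) = 0.39 ≤ 0.39.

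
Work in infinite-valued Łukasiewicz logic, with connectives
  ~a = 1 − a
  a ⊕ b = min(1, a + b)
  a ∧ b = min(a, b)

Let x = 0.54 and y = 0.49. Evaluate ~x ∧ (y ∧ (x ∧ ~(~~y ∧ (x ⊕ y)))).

0.46

~x = 1 − 0.54 = 0.46
~y = 1 − 0.49 = 0.51
~~y = 1 − 0.51 = 0.49
x ⊕ y = min(1, 0.54 + 0.49) = min(1, 1.03) = 1.00
~~y ∧ (x ⊕ y) = min(0.49, 1.00) = 0.49
~(~~y ∧ (x ⊕ y)) = 1 − 0.49 = 0.51
x ∧ ~(~~y ∧ (x ⊕ y)) = min(0.54, 0.51) = 0.51
y ∧ (x ∧ ~(~~y ∧ (x ⊕ y))) = min(0.49, 0.51) = 0.49
~x ∧ (y ∧ (x ∧ ~(~~y ∧ (x ⊕ y)))) = min(0.46, 0.49) = 0.46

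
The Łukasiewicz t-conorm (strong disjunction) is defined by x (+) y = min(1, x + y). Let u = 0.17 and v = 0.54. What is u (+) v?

u (+) v = min(1, 0.17 + 0.54) = min(1, 0.71) = 0.71
For comparison, the Gödel t-conorm max(x, y) would give 0.54.

0.71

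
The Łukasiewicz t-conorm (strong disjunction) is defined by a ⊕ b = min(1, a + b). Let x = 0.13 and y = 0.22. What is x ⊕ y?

x ⊕ y = min(1, 0.13 + 0.22) = min(1, 0.35) = 0.35
For comparison, the Gödel t-conorm max(a, b) would give 0.22.

0.35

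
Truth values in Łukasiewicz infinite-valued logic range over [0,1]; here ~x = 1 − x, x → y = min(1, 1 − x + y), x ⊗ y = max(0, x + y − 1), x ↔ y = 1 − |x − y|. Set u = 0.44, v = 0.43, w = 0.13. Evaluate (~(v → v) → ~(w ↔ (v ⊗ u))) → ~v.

0.57

v → v = min(1, 1 − 0.43 + 0.43) = min(1, 1.00) = 1.00
~(v → v) = 1 − 1.00 = 0.00
v ⊗ u = max(0, 0.43 + 0.44 − 1) = max(0, -0.13) = 0.00
w ↔ (v ⊗ u) = 1 − |0.13 − 0.00| = 1 − 0.13 = 0.87
~(w ↔ (v ⊗ u)) = 1 − 0.87 = 0.13
~(v → v) → ~(w ↔ (v ⊗ u)) = min(1, 1 − 0.00 + 0.13) = min(1, 1.13) = 1.00
~v = 1 − 0.43 = 0.57
(~(v → v) → ~(w ↔ (v ⊗ u))) → ~v = min(1, 1 − 1.00 + 0.57) = min(1, 0.57) = 0.57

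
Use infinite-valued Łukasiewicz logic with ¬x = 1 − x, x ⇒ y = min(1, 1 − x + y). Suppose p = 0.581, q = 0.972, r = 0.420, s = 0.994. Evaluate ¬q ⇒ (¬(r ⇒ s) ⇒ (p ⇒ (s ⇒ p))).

¬q = 1 − 0.972 = 0.028
r ⇒ s = min(1, 1 − 0.420 + 0.994) = min(1, 1.574) = 1.000
¬(r ⇒ s) = 1 − 1.000 = 0.000
s ⇒ p = min(1, 1 − 0.994 + 0.581) = min(1, 0.587) = 0.587
p ⇒ (s ⇒ p) = min(1, 1 − 0.581 + 0.587) = min(1, 1.006) = 1.000
¬(r ⇒ s) ⇒ (p ⇒ (s ⇒ p)) = min(1, 1 − 0.000 + 1.000) = min(1, 2.000) = 1.000
¬q ⇒ (¬(r ⇒ s) ⇒ (p ⇒ (s ⇒ p))) = min(1, 1 − 0.028 + 1.000) = min(1, 1.972) = 1.000

1.000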